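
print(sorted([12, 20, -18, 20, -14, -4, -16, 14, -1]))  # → [-18, -16, -14, -4, -1, 12, 14, 20, 20]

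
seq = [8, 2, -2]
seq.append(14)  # [8, 2, -2, 14]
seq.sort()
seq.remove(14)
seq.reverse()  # [8, 2, -2]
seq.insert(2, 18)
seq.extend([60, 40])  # [8, 2, 18, -2, 60, 40]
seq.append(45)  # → [8, 2, 18, -2, 60, 40, 45]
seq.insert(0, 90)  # [90, 8, 2, 18, -2, 60, 40, 45]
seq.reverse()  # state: [45, 40, 60, -2, 18, 2, 8, 90]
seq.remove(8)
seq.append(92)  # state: [45, 40, 60, -2, 18, 2, 90, 92]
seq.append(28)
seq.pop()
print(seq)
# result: [45, 40, 60, -2, 18, 2, 90, 92]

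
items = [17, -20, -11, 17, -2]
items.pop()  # -2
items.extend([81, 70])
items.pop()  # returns 70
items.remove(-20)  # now [17, -11, 17, 81]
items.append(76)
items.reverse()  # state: [76, 81, 17, -11, 17]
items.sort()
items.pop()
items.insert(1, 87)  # [-11, 87, 17, 17, 76]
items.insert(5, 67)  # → [-11, 87, 17, 17, 76, 67]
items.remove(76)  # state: [-11, 87, 17, 17, 67]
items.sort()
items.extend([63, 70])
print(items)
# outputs [-11, 17, 17, 67, 87, 63, 70]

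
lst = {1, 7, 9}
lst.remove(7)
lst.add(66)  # {1, 9, 66}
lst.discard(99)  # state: {1, 9, 66}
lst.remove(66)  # {1, 9}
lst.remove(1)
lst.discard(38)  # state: {9}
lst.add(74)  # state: {9, 74}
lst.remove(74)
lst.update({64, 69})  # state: {9, 64, 69}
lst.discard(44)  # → {9, 64, 69}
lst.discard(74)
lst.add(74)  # {9, 64, 69, 74}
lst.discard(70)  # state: {9, 64, 69, 74}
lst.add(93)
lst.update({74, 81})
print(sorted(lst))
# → [9, 64, 69, 74, 81, 93]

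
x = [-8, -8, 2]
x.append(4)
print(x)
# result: [-8, -8, 2, 4]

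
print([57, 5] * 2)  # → [57, 5, 57, 5]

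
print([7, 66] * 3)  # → [7, 66, 7, 66, 7, 66]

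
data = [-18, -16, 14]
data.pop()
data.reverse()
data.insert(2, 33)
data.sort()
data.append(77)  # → [-18, -16, 33, 77]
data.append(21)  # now [-18, -16, 33, 77, 21]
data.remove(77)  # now [-18, -16, 33, 21]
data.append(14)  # [-18, -16, 33, 21, 14]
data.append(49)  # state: [-18, -16, 33, 21, 14, 49]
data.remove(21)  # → [-18, -16, 33, 14, 49]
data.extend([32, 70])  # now [-18, -16, 33, 14, 49, 32, 70]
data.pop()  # 70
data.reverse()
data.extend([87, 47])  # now [32, 49, 14, 33, -16, -18, 87, 47]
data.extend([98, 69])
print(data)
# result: [32, 49, 14, 33, -16, -18, 87, 47, 98, 69]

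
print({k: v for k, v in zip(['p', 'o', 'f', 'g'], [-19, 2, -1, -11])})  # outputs {'p': -19, 'o': 2, 'f': -1, 'g': -11}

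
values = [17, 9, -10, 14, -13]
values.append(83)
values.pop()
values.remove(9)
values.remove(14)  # [17, -10, -13]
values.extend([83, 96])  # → [17, -10, -13, 83, 96]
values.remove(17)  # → [-10, -13, 83, 96]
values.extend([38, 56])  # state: [-10, -13, 83, 96, 38, 56]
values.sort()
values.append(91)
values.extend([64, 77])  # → [-13, -10, 38, 56, 83, 96, 91, 64, 77]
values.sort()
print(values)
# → [-13, -10, 38, 56, 64, 77, 83, 91, 96]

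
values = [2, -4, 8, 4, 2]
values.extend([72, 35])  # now [2, -4, 8, 4, 2, 72, 35]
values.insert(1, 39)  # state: [2, 39, -4, 8, 4, 2, 72, 35]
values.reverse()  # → [35, 72, 2, 4, 8, -4, 39, 2]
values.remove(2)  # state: [35, 72, 4, 8, -4, 39, 2]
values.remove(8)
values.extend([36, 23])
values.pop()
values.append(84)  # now [35, 72, 4, -4, 39, 2, 36, 84]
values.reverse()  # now [84, 36, 2, 39, -4, 4, 72, 35]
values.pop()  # 35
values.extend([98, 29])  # [84, 36, 2, 39, -4, 4, 72, 98, 29]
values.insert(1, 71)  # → [84, 71, 36, 2, 39, -4, 4, 72, 98, 29]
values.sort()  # [-4, 2, 4, 29, 36, 39, 71, 72, 84, 98]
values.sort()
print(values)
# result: [-4, 2, 4, 29, 36, 39, 71, 72, 84, 98]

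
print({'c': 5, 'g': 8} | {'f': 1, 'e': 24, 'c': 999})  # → {'c': 999, 'g': 8, 'f': 1, 'e': 24}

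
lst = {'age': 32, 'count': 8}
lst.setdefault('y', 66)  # 66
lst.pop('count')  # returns 8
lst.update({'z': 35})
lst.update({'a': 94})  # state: {'age': 32, 'y': 66, 'z': 35, 'a': 94}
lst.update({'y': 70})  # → {'age': 32, 'y': 70, 'z': 35, 'a': 94}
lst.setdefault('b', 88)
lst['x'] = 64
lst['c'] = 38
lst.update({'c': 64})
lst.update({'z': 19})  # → {'age': 32, 'y': 70, 'z': 19, 'a': 94, 'b': 88, 'x': 64, 'c': 64}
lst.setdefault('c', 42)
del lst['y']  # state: {'age': 32, 'z': 19, 'a': 94, 'b': 88, 'x': 64, 'c': 64}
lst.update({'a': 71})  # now {'age': 32, 'z': 19, 'a': 71, 'b': 88, 'x': 64, 'c': 64}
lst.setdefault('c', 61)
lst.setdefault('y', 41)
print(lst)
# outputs {'age': 32, 'z': 19, 'a': 71, 'b': 88, 'x': 64, 'c': 64, 'y': 41}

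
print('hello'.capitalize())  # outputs Hello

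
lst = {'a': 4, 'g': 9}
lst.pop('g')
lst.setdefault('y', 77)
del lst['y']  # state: {'a': 4}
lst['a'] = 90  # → {'a': 90}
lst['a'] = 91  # {'a': 91}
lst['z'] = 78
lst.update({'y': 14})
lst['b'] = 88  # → {'a': 91, 'z': 78, 'y': 14, 'b': 88}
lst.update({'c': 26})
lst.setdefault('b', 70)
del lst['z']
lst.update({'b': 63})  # {'a': 91, 'y': 14, 'b': 63, 'c': 26}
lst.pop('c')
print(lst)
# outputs {'a': 91, 'y': 14, 'b': 63}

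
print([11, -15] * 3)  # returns [11, -15, 11, -15, 11, -15]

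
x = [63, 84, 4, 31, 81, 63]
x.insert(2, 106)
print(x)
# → [63, 84, 106, 4, 31, 81, 63]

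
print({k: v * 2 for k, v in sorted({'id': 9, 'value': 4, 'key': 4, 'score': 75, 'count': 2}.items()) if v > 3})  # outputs {'id': 18, 'key': 8, 'score': 150, 'value': 8}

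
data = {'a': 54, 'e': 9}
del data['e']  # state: {'a': 54}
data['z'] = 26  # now {'a': 54, 'z': 26}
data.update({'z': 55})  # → {'a': 54, 'z': 55}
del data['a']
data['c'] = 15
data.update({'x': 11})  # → {'z': 55, 'c': 15, 'x': 11}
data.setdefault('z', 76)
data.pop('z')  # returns 55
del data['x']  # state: {'c': 15}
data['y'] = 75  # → {'c': 15, 'y': 75}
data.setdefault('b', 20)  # 20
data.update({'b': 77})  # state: {'c': 15, 'y': 75, 'b': 77}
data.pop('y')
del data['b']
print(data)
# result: {'c': 15}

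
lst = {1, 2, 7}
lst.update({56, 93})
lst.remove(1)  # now {2, 7, 56, 93}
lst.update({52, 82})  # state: {2, 7, 52, 56, 82, 93}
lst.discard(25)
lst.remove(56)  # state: {2, 7, 52, 82, 93}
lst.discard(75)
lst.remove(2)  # {7, 52, 82, 93}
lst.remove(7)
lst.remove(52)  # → {82, 93}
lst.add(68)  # {68, 82, 93}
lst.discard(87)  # {68, 82, 93}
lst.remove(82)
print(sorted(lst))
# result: [68, 93]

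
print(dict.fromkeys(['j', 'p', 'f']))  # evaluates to {'j': None, 'p': None, 'f': None}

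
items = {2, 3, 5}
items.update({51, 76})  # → {2, 3, 5, 51, 76}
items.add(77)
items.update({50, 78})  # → {2, 3, 5, 50, 51, 76, 77, 78}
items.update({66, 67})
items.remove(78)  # {2, 3, 5, 50, 51, 66, 67, 76, 77}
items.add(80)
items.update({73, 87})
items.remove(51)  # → {2, 3, 5, 50, 66, 67, 73, 76, 77, 80, 87}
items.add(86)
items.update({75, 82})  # {2, 3, 5, 50, 66, 67, 73, 75, 76, 77, 80, 82, 86, 87}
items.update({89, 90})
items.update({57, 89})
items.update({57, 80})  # {2, 3, 5, 50, 57, 66, 67, 73, 75, 76, 77, 80, 82, 86, 87, 89, 90}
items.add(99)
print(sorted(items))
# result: [2, 3, 5, 50, 57, 66, 67, 73, 75, 76, 77, 80, 82, 86, 87, 89, 90, 99]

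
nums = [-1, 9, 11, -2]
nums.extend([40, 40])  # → [-1, 9, 11, -2, 40, 40]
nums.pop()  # 40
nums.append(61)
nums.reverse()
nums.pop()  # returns -1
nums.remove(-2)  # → [61, 40, 11, 9]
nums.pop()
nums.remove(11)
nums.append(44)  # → [61, 40, 44]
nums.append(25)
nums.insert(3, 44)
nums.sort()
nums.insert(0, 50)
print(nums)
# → [50, 25, 40, 44, 44, 61]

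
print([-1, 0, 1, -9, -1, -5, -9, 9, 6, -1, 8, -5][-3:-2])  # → [-1]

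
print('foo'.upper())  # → FOO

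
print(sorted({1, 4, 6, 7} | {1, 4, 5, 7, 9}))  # [1, 4, 5, 6, 7, 9]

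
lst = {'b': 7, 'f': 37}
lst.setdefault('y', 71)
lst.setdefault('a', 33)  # 33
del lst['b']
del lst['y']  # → {'f': 37, 'a': 33}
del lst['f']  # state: {'a': 33}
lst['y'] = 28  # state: {'a': 33, 'y': 28}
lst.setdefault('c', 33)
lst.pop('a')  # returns 33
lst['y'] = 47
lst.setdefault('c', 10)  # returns 33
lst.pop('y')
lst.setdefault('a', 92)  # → 92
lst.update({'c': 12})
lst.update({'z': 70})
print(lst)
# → {'c': 12, 'a': 92, 'z': 70}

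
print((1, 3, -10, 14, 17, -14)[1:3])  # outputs (3, -10)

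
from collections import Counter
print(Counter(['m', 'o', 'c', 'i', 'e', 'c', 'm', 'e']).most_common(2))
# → [('m', 2), ('c', 2)]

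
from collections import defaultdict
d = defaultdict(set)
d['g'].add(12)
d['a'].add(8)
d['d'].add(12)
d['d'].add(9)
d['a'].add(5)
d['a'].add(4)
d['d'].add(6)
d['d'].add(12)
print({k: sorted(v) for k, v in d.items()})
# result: {'g': [12], 'a': [4, 5, 8], 'd': [6, 9, 12]}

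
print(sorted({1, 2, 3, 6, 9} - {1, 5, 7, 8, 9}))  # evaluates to [2, 3, 6]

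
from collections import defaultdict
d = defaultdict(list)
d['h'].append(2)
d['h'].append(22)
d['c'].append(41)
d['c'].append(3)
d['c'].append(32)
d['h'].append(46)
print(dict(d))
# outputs {'h': [2, 22, 46], 'c': [41, 3, 32]}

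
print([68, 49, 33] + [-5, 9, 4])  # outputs [68, 49, 33, -5, 9, 4]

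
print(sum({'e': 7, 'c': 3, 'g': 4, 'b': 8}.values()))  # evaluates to 22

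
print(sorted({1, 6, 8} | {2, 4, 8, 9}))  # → [1, 2, 4, 6, 8, 9]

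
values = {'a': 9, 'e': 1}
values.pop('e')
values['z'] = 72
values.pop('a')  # 9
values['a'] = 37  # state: {'z': 72, 'a': 37}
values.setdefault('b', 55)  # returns 55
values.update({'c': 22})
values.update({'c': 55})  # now {'z': 72, 'a': 37, 'b': 55, 'c': 55}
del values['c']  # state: {'z': 72, 'a': 37, 'b': 55}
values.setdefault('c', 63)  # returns 63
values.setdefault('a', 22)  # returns 37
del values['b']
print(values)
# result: {'z': 72, 'a': 37, 'c': 63}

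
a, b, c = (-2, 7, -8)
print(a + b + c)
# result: -3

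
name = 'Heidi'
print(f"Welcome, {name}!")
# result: Welcome, Heidi!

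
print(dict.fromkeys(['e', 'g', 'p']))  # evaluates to {'e': None, 'g': None, 'p': None}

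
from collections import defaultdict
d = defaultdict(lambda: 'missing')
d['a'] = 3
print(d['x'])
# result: missing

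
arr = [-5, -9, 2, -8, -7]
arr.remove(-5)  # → [-9, 2, -8, -7]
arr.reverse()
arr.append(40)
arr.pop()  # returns 40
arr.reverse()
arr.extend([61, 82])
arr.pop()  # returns 82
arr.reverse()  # [61, -7, -8, 2, -9]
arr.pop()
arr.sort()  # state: [-8, -7, 2, 61]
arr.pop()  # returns 61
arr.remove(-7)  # [-8, 2]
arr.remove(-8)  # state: [2]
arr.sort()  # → [2]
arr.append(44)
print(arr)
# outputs [2, 44]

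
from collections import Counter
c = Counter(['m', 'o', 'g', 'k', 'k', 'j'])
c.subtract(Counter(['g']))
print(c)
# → Counter({'k': 2, 'm': 1, 'o': 1, 'j': 1, 'g': 0})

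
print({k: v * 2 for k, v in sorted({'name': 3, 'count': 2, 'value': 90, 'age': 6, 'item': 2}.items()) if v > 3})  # {'age': 12, 'value': 180}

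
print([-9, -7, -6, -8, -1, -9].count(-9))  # 2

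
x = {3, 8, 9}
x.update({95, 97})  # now {3, 8, 9, 95, 97}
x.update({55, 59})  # {3, 8, 9, 55, 59, 95, 97}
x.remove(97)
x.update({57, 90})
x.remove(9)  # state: {3, 8, 55, 57, 59, 90, 95}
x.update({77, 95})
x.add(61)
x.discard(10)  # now {3, 8, 55, 57, 59, 61, 77, 90, 95}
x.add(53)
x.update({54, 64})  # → {3, 8, 53, 54, 55, 57, 59, 61, 64, 77, 90, 95}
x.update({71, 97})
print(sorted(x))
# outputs [3, 8, 53, 54, 55, 57, 59, 61, 64, 71, 77, 90, 95, 97]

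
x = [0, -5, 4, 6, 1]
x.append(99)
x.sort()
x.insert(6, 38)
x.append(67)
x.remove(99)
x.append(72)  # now [-5, 0, 1, 4, 6, 38, 67, 72]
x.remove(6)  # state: [-5, 0, 1, 4, 38, 67, 72]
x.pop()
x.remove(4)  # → [-5, 0, 1, 38, 67]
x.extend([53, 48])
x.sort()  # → [-5, 0, 1, 38, 48, 53, 67]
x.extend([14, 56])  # [-5, 0, 1, 38, 48, 53, 67, 14, 56]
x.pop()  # 56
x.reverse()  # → [14, 67, 53, 48, 38, 1, 0, -5]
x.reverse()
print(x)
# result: [-5, 0, 1, 38, 48, 53, 67, 14]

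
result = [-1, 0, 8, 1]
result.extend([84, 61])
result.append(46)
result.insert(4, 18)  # [-1, 0, 8, 1, 18, 84, 61, 46]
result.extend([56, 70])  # [-1, 0, 8, 1, 18, 84, 61, 46, 56, 70]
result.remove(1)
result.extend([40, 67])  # [-1, 0, 8, 18, 84, 61, 46, 56, 70, 40, 67]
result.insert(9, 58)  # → [-1, 0, 8, 18, 84, 61, 46, 56, 70, 58, 40, 67]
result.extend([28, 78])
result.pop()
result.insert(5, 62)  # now [-1, 0, 8, 18, 84, 62, 61, 46, 56, 70, 58, 40, 67, 28]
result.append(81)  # [-1, 0, 8, 18, 84, 62, 61, 46, 56, 70, 58, 40, 67, 28, 81]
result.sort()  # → [-1, 0, 8, 18, 28, 40, 46, 56, 58, 61, 62, 67, 70, 81, 84]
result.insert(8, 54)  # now [-1, 0, 8, 18, 28, 40, 46, 56, 54, 58, 61, 62, 67, 70, 81, 84]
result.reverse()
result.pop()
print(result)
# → [84, 81, 70, 67, 62, 61, 58, 54, 56, 46, 40, 28, 18, 8, 0]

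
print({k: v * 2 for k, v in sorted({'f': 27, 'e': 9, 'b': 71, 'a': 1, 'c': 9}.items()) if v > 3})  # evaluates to {'b': 142, 'c': 18, 'e': 18, 'f': 54}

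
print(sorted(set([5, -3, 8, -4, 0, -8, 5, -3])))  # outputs [-8, -4, -3, 0, 5, 8]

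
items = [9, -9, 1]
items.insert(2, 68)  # [9, -9, 68, 1]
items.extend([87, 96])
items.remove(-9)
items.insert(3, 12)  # [9, 68, 1, 12, 87, 96]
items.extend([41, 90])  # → [9, 68, 1, 12, 87, 96, 41, 90]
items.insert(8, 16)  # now [9, 68, 1, 12, 87, 96, 41, 90, 16]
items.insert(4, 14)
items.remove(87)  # [9, 68, 1, 12, 14, 96, 41, 90, 16]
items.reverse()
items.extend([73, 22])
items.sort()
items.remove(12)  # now [1, 9, 14, 16, 22, 41, 68, 73, 90, 96]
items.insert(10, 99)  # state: [1, 9, 14, 16, 22, 41, 68, 73, 90, 96, 99]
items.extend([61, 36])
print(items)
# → [1, 9, 14, 16, 22, 41, 68, 73, 90, 96, 99, 61, 36]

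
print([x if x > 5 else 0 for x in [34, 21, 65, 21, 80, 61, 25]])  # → [34, 21, 65, 21, 80, 61, 25]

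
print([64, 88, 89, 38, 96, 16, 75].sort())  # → None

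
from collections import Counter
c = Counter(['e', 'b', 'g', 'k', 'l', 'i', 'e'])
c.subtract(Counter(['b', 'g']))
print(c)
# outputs Counter({'e': 2, 'k': 1, 'l': 1, 'i': 1, 'b': 0, 'g': 0})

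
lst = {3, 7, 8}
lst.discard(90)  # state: {3, 7, 8}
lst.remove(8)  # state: {3, 7}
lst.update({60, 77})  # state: {3, 7, 60, 77}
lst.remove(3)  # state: {7, 60, 77}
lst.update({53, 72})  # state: {7, 53, 60, 72, 77}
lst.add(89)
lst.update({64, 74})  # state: {7, 53, 60, 64, 72, 74, 77, 89}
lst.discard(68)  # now {7, 53, 60, 64, 72, 74, 77, 89}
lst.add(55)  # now {7, 53, 55, 60, 64, 72, 74, 77, 89}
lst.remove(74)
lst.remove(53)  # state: {7, 55, 60, 64, 72, 77, 89}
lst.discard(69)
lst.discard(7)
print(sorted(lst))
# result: [55, 60, 64, 72, 77, 89]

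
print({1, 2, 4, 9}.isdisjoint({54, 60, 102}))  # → True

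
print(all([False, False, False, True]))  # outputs False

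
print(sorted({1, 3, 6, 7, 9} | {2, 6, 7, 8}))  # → [1, 2, 3, 6, 7, 8, 9]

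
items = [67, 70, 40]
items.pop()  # 40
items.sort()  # [67, 70]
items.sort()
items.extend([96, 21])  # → [67, 70, 96, 21]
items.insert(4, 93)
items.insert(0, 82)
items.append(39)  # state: [82, 67, 70, 96, 21, 93, 39]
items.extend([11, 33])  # [82, 67, 70, 96, 21, 93, 39, 11, 33]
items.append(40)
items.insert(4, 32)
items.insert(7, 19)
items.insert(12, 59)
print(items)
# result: [82, 67, 70, 96, 32, 21, 93, 19, 39, 11, 33, 40, 59]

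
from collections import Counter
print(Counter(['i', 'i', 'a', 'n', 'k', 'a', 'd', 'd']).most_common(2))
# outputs [('i', 2), ('a', 2)]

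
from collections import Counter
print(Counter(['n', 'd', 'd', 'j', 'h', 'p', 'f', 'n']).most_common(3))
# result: [('n', 2), ('d', 2), ('j', 1)]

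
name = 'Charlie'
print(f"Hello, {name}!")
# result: Hello, Charlie!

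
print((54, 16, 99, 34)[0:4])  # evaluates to (54, 16, 99, 34)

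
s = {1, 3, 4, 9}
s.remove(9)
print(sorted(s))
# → [1, 3, 4]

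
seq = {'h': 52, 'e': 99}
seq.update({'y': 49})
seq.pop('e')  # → 99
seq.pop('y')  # 49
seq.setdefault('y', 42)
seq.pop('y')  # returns 42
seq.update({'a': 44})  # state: {'h': 52, 'a': 44}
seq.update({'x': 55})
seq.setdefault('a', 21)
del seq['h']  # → {'a': 44, 'x': 55}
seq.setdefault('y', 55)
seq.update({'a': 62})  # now {'a': 62, 'x': 55, 'y': 55}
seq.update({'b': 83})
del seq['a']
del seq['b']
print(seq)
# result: {'x': 55, 'y': 55}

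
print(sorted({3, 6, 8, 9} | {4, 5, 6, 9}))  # [3, 4, 5, 6, 8, 9]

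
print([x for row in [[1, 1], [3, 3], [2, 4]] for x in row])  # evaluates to [1, 1, 3, 3, 2, 4]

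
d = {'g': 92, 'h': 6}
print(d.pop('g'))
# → 92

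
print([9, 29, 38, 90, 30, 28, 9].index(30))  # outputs 4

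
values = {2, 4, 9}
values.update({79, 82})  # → {2, 4, 9, 79, 82}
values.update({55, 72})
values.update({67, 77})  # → {2, 4, 9, 55, 67, 72, 77, 79, 82}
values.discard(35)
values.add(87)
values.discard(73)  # {2, 4, 9, 55, 67, 72, 77, 79, 82, 87}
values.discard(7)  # {2, 4, 9, 55, 67, 72, 77, 79, 82, 87}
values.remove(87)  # {2, 4, 9, 55, 67, 72, 77, 79, 82}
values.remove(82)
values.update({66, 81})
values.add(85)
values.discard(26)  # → {2, 4, 9, 55, 66, 67, 72, 77, 79, 81, 85}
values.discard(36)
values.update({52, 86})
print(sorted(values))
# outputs [2, 4, 9, 52, 55, 66, 67, 72, 77, 79, 81, 85, 86]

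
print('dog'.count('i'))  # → 0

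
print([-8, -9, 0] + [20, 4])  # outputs [-8, -9, 0, 20, 4]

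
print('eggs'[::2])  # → eg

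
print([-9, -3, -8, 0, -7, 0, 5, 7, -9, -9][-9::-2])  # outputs [-3]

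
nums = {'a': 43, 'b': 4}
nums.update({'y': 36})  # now {'a': 43, 'b': 4, 'y': 36}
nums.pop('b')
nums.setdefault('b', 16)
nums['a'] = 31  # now {'a': 31, 'y': 36, 'b': 16}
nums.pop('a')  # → 31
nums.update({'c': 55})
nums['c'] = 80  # {'y': 36, 'b': 16, 'c': 80}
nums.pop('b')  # 16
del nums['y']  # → {'c': 80}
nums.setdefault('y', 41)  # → 41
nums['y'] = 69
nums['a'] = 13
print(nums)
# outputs {'c': 80, 'y': 69, 'a': 13}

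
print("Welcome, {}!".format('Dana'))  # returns Welcome, Dana!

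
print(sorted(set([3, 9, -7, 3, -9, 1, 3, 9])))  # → [-9, -7, 1, 3, 9]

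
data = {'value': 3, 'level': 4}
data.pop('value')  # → 3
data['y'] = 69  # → {'level': 4, 'y': 69}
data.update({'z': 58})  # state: {'level': 4, 'y': 69, 'z': 58}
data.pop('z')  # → 58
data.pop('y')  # 69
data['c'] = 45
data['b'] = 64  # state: {'level': 4, 'c': 45, 'b': 64}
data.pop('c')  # 45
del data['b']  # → {'level': 4}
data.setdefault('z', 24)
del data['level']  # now {'z': 24}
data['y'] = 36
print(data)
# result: {'z': 24, 'y': 36}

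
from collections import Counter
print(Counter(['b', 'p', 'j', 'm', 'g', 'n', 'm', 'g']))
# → Counter({'m': 2, 'g': 2, 'b': 1, 'p': 1, 'j': 1, 'n': 1})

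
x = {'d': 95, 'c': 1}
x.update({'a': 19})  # {'d': 95, 'c': 1, 'a': 19}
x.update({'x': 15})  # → {'d': 95, 'c': 1, 'a': 19, 'x': 15}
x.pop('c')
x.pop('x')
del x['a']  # {'d': 95}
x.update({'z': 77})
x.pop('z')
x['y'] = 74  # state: {'d': 95, 'y': 74}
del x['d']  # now {'y': 74}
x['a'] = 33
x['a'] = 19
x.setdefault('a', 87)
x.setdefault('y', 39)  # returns 74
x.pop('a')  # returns 19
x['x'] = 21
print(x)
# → {'y': 74, 'x': 21}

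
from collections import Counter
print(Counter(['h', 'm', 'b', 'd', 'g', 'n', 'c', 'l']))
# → Counter({'h': 1, 'm': 1, 'b': 1, 'd': 1, 'g': 1, 'n': 1, 'c': 1, 'l': 1})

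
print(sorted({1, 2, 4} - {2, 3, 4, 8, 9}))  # [1]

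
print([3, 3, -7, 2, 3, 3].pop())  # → 3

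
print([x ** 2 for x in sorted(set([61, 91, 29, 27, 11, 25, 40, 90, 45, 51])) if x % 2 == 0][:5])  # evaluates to [1600, 8100]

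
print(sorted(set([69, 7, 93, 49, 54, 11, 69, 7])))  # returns [7, 11, 49, 54, 69, 93]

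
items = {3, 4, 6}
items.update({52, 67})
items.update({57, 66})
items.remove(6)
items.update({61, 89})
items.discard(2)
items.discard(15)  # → {3, 4, 52, 57, 61, 66, 67, 89}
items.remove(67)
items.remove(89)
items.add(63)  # {3, 4, 52, 57, 61, 63, 66}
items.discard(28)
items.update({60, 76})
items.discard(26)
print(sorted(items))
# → [3, 4, 52, 57, 60, 61, 63, 66, 76]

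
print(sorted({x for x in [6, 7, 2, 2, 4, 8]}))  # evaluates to [2, 4, 6, 7, 8]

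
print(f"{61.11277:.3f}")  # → 61.113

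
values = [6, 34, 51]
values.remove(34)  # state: [6, 51]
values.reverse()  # [51, 6]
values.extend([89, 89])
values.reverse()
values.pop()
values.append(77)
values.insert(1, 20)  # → [89, 20, 89, 6, 77]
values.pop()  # 77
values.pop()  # 6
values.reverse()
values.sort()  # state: [20, 89, 89]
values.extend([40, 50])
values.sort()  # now [20, 40, 50, 89, 89]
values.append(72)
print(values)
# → [20, 40, 50, 89, 89, 72]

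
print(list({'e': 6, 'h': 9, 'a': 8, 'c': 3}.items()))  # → [('e', 6), ('h', 9), ('a', 8), ('c', 3)]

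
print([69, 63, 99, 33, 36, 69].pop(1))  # 63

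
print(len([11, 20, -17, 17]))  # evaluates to 4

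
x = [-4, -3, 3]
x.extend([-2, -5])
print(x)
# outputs [-4, -3, 3, -2, -5]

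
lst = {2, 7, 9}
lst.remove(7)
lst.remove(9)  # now {2}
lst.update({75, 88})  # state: {2, 75, 88}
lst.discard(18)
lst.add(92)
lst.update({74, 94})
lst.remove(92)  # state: {2, 74, 75, 88, 94}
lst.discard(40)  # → {2, 74, 75, 88, 94}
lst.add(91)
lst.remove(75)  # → {2, 74, 88, 91, 94}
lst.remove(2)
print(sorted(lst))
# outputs [74, 88, 91, 94]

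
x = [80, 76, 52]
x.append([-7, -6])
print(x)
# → [80, 76, 52, [-7, -6]]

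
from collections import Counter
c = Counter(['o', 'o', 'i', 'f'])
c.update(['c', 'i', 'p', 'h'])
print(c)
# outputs Counter({'o': 2, 'i': 2, 'f': 1, 'c': 1, 'p': 1, 'h': 1})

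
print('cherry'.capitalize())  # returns Cherry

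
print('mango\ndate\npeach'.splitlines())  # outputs ['mango', 'date', 'peach']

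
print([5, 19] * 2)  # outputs [5, 19, 5, 19]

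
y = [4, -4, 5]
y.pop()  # 5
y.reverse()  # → [-4, 4]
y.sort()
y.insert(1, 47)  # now [-4, 47, 4]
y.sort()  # [-4, 4, 47]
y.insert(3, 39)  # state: [-4, 4, 47, 39]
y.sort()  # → [-4, 4, 39, 47]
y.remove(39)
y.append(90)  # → [-4, 4, 47, 90]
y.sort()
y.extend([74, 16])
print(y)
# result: [-4, 4, 47, 90, 74, 16]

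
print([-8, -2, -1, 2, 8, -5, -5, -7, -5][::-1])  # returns [-5, -7, -5, -5, 8, 2, -1, -2, -8]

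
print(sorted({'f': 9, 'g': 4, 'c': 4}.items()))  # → [('c', 4), ('f', 9), ('g', 4)]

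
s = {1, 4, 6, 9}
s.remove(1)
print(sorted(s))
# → [4, 6, 9]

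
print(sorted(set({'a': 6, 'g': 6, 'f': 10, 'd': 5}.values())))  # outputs [5, 6, 10]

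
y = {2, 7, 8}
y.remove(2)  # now {7, 8}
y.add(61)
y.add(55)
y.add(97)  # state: {7, 8, 55, 61, 97}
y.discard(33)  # {7, 8, 55, 61, 97}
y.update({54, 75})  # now {7, 8, 54, 55, 61, 75, 97}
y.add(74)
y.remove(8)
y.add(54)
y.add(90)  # {7, 54, 55, 61, 74, 75, 90, 97}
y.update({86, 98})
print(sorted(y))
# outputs [7, 54, 55, 61, 74, 75, 86, 90, 97, 98]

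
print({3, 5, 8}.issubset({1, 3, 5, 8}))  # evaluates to True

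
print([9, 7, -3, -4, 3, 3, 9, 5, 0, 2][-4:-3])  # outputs [9]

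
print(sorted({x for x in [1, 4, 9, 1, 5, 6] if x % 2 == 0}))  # [4, 6]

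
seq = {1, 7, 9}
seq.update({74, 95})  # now {1, 7, 9, 74, 95}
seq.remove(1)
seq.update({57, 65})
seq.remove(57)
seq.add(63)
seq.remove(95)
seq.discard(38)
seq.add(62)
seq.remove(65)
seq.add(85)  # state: {7, 9, 62, 63, 74, 85}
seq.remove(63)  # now {7, 9, 62, 74, 85}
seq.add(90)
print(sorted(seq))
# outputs [7, 9, 62, 74, 85, 90]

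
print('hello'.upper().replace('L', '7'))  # HE77O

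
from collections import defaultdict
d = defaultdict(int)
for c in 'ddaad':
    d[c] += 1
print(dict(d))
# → {'d': 3, 'a': 2}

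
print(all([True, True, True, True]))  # True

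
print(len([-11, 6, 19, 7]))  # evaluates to 4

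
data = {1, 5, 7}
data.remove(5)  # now {1, 7}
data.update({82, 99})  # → {1, 7, 82, 99}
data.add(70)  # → {1, 7, 70, 82, 99}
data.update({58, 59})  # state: {1, 7, 58, 59, 70, 82, 99}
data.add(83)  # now {1, 7, 58, 59, 70, 82, 83, 99}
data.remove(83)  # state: {1, 7, 58, 59, 70, 82, 99}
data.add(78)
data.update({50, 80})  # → {1, 7, 50, 58, 59, 70, 78, 80, 82, 99}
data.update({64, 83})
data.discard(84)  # {1, 7, 50, 58, 59, 64, 70, 78, 80, 82, 83, 99}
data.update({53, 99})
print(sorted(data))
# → [1, 7, 50, 53, 58, 59, 64, 70, 78, 80, 82, 83, 99]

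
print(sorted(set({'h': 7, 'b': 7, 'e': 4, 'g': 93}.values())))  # [4, 7, 93]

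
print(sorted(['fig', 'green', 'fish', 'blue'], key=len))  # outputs ['fig', 'fish', 'blue', 'green']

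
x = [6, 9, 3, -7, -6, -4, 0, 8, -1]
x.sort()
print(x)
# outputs [-7, -6, -4, -1, 0, 3, 6, 8, 9]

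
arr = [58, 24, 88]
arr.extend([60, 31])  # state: [58, 24, 88, 60, 31]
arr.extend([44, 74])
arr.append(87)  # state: [58, 24, 88, 60, 31, 44, 74, 87]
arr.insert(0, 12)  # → [12, 58, 24, 88, 60, 31, 44, 74, 87]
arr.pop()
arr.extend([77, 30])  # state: [12, 58, 24, 88, 60, 31, 44, 74, 77, 30]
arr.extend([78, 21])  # [12, 58, 24, 88, 60, 31, 44, 74, 77, 30, 78, 21]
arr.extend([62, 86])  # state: [12, 58, 24, 88, 60, 31, 44, 74, 77, 30, 78, 21, 62, 86]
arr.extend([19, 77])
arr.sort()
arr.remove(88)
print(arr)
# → [12, 19, 21, 24, 30, 31, 44, 58, 60, 62, 74, 77, 77, 78, 86]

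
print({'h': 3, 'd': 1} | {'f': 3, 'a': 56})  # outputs {'h': 3, 'd': 1, 'f': 3, 'a': 56}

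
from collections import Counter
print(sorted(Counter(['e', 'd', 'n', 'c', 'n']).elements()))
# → ['c', 'd', 'e', 'n', 'n']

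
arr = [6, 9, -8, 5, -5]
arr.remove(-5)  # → [6, 9, -8, 5]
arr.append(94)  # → [6, 9, -8, 5, 94]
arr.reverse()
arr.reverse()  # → [6, 9, -8, 5, 94]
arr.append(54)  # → [6, 9, -8, 5, 94, 54]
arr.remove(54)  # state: [6, 9, -8, 5, 94]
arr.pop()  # 94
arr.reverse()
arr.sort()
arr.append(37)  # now [-8, 5, 6, 9, 37]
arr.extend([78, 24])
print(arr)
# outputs [-8, 5, 6, 9, 37, 78, 24]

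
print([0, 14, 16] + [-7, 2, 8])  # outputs [0, 14, 16, -7, 2, 8]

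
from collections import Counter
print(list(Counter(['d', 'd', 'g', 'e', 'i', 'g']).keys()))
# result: ['d', 'g', 'e', 'i']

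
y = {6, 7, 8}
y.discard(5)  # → {6, 7, 8}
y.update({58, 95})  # {6, 7, 8, 58, 95}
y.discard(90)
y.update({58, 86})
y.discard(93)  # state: {6, 7, 8, 58, 86, 95}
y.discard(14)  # {6, 7, 8, 58, 86, 95}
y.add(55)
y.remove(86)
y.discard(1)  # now {6, 7, 8, 55, 58, 95}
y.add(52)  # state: {6, 7, 8, 52, 55, 58, 95}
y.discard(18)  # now {6, 7, 8, 52, 55, 58, 95}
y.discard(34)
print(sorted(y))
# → [6, 7, 8, 52, 55, 58, 95]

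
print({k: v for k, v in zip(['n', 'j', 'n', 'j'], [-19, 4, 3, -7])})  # {'n': 3, 'j': -7}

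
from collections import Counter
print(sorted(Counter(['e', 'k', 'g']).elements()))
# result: ['e', 'g', 'k']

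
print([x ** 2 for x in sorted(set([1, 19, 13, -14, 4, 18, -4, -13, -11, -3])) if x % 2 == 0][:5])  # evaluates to [196, 16, 16, 324]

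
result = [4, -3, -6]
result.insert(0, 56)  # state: [56, 4, -3, -6]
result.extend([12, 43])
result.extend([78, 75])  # [56, 4, -3, -6, 12, 43, 78, 75]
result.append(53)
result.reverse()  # [53, 75, 78, 43, 12, -6, -3, 4, 56]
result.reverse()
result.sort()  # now [-6, -3, 4, 12, 43, 53, 56, 75, 78]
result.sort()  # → [-6, -3, 4, 12, 43, 53, 56, 75, 78]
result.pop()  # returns 78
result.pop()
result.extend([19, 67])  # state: [-6, -3, 4, 12, 43, 53, 56, 19, 67]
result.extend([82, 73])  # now [-6, -3, 4, 12, 43, 53, 56, 19, 67, 82, 73]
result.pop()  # 73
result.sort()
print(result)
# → [-6, -3, 4, 12, 19, 43, 53, 56, 67, 82]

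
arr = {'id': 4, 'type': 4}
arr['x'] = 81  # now {'id': 4, 'type': 4, 'x': 81}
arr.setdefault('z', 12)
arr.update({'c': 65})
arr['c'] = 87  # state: {'id': 4, 'type': 4, 'x': 81, 'z': 12, 'c': 87}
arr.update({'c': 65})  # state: {'id': 4, 'type': 4, 'x': 81, 'z': 12, 'c': 65}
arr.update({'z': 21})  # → {'id': 4, 'type': 4, 'x': 81, 'z': 21, 'c': 65}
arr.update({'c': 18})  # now {'id': 4, 'type': 4, 'x': 81, 'z': 21, 'c': 18}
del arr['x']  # {'id': 4, 'type': 4, 'z': 21, 'c': 18}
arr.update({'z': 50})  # {'id': 4, 'type': 4, 'z': 50, 'c': 18}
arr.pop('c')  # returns 18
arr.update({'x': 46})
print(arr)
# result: {'id': 4, 'type': 4, 'z': 50, 'x': 46}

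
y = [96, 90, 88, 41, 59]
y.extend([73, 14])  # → [96, 90, 88, 41, 59, 73, 14]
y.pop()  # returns 14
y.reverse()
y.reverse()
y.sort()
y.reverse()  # [96, 90, 88, 73, 59, 41]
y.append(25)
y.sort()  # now [25, 41, 59, 73, 88, 90, 96]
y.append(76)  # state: [25, 41, 59, 73, 88, 90, 96, 76]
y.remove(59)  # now [25, 41, 73, 88, 90, 96, 76]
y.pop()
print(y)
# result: [25, 41, 73, 88, 90, 96]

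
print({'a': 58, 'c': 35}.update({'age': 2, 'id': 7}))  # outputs None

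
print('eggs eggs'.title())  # Eggs Eggs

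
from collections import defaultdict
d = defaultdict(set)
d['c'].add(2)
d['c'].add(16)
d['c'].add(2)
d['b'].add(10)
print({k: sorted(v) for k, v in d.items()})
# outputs {'c': [2, 16], 'b': [10]}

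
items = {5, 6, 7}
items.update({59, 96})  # {5, 6, 7, 59, 96}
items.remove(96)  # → {5, 6, 7, 59}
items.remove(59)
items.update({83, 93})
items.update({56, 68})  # {5, 6, 7, 56, 68, 83, 93}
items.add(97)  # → {5, 6, 7, 56, 68, 83, 93, 97}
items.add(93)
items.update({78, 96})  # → {5, 6, 7, 56, 68, 78, 83, 93, 96, 97}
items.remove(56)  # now {5, 6, 7, 68, 78, 83, 93, 96, 97}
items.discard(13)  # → {5, 6, 7, 68, 78, 83, 93, 96, 97}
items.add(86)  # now {5, 6, 7, 68, 78, 83, 86, 93, 96, 97}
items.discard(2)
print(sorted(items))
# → [5, 6, 7, 68, 78, 83, 86, 93, 96, 97]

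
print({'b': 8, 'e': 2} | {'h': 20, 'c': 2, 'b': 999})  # {'b': 999, 'e': 2, 'h': 20, 'c': 2}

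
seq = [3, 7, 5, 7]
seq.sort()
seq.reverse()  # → [7, 7, 5, 3]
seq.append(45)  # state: [7, 7, 5, 3, 45]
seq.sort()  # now [3, 5, 7, 7, 45]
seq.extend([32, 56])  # [3, 5, 7, 7, 45, 32, 56]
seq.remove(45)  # [3, 5, 7, 7, 32, 56]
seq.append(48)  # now [3, 5, 7, 7, 32, 56, 48]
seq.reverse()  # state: [48, 56, 32, 7, 7, 5, 3]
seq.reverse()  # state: [3, 5, 7, 7, 32, 56, 48]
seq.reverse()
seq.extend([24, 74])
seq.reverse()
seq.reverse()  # [48, 56, 32, 7, 7, 5, 3, 24, 74]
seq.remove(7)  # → [48, 56, 32, 7, 5, 3, 24, 74]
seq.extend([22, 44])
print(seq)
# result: [48, 56, 32, 7, 5, 3, 24, 74, 22, 44]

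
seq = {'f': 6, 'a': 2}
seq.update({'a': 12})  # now {'f': 6, 'a': 12}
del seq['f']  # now {'a': 12}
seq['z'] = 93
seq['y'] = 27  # {'a': 12, 'z': 93, 'y': 27}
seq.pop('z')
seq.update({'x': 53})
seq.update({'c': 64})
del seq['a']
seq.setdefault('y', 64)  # 27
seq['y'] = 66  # {'y': 66, 'x': 53, 'c': 64}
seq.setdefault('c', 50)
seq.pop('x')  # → 53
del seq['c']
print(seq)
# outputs {'y': 66}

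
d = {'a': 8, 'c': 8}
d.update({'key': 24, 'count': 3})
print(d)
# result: {'a': 8, 'c': 8, 'key': 24, 'count': 3}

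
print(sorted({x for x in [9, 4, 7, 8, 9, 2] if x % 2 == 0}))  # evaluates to [2, 4, 8]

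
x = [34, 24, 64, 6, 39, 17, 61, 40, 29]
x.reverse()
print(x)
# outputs [29, 40, 61, 17, 39, 6, 64, 24, 34]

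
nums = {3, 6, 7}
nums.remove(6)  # {3, 7}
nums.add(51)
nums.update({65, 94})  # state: {3, 7, 51, 65, 94}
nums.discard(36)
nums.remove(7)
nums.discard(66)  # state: {3, 51, 65, 94}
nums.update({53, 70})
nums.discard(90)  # {3, 51, 53, 65, 70, 94}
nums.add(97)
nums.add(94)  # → {3, 51, 53, 65, 70, 94, 97}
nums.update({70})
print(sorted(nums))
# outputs [3, 51, 53, 65, 70, 94, 97]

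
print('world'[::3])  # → wl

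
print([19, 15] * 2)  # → [19, 15, 19, 15]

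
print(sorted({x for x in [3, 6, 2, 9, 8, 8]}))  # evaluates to [2, 3, 6, 8, 9]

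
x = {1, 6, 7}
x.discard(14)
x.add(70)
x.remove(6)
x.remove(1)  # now {7, 70}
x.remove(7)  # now {70}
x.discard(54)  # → {70}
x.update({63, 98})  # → {63, 70, 98}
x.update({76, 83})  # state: {63, 70, 76, 83, 98}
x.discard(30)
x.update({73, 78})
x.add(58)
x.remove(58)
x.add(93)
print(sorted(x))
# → [63, 70, 73, 76, 78, 83, 93, 98]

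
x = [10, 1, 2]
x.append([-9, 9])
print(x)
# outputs [10, 1, 2, [-9, 9]]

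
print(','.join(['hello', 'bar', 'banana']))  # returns hello,bar,banana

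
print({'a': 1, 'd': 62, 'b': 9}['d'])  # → 62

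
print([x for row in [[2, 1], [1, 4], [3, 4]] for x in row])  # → [2, 1, 1, 4, 3, 4]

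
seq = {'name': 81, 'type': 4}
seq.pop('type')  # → 4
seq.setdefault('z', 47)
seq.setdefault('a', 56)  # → 56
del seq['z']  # {'name': 81, 'a': 56}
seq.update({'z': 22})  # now {'name': 81, 'a': 56, 'z': 22}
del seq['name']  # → {'a': 56, 'z': 22}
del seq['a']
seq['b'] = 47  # {'z': 22, 'b': 47}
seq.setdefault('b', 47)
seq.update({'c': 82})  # {'z': 22, 'b': 47, 'c': 82}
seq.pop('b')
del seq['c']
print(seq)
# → {'z': 22}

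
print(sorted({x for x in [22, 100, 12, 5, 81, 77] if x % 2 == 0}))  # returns [12, 22, 100]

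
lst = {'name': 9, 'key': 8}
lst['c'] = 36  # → {'name': 9, 'key': 8, 'c': 36}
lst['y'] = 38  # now {'name': 9, 'key': 8, 'c': 36, 'y': 38}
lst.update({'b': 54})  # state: {'name': 9, 'key': 8, 'c': 36, 'y': 38, 'b': 54}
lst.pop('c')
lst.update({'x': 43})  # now {'name': 9, 'key': 8, 'y': 38, 'b': 54, 'x': 43}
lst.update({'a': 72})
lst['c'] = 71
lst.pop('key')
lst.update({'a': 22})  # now {'name': 9, 'y': 38, 'b': 54, 'x': 43, 'a': 22, 'c': 71}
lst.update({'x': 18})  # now {'name': 9, 'y': 38, 'b': 54, 'x': 18, 'a': 22, 'c': 71}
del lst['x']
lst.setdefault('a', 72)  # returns 22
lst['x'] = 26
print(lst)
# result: {'name': 9, 'y': 38, 'b': 54, 'a': 22, 'c': 71, 'x': 26}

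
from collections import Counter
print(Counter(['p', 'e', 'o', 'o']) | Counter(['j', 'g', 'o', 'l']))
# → Counter({'o': 2, 'p': 1, 'e': 1, 'j': 1, 'g': 1, 'l': 1})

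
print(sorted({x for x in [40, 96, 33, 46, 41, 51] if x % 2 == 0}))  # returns [40, 46, 96]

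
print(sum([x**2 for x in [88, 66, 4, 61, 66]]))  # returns 20193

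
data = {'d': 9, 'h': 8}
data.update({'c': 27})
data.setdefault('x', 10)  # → 10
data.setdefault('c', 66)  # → 27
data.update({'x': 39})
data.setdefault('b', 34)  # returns 34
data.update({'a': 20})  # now {'d': 9, 'h': 8, 'c': 27, 'x': 39, 'b': 34, 'a': 20}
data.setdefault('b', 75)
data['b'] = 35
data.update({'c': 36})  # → {'d': 9, 'h': 8, 'c': 36, 'x': 39, 'b': 35, 'a': 20}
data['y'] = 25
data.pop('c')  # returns 36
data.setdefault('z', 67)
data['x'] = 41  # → {'d': 9, 'h': 8, 'x': 41, 'b': 35, 'a': 20, 'y': 25, 'z': 67}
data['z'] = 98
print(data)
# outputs {'d': 9, 'h': 8, 'x': 41, 'b': 35, 'a': 20, 'y': 25, 'z': 98}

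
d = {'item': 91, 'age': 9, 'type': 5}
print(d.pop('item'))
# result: 91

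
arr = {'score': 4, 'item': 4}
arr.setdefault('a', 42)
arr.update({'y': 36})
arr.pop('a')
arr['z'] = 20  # {'score': 4, 'item': 4, 'y': 36, 'z': 20}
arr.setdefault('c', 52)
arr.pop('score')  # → 4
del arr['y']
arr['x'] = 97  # {'item': 4, 'z': 20, 'c': 52, 'x': 97}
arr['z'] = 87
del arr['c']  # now {'item': 4, 'z': 87, 'x': 97}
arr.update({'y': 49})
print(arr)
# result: {'item': 4, 'z': 87, 'x': 97, 'y': 49}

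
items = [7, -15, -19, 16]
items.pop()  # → 16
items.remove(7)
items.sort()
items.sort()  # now [-19, -15]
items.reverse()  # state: [-15, -19]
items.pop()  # -19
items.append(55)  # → [-15, 55]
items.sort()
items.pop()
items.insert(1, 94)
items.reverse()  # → [94, -15]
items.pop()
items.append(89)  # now [94, 89]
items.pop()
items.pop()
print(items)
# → []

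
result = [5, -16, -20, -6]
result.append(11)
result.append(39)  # [5, -16, -20, -6, 11, 39]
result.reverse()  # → [39, 11, -6, -20, -16, 5]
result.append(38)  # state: [39, 11, -6, -20, -16, 5, 38]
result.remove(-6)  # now [39, 11, -20, -16, 5, 38]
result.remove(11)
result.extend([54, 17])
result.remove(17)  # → [39, -20, -16, 5, 38, 54]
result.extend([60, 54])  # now [39, -20, -16, 5, 38, 54, 60, 54]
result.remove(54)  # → [39, -20, -16, 5, 38, 60, 54]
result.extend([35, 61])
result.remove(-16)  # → [39, -20, 5, 38, 60, 54, 35, 61]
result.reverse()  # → [61, 35, 54, 60, 38, 5, -20, 39]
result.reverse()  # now [39, -20, 5, 38, 60, 54, 35, 61]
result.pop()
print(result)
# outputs [39, -20, 5, 38, 60, 54, 35]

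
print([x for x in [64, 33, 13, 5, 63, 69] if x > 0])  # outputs [64, 33, 13, 5, 63, 69]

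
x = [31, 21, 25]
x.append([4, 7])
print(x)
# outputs [31, 21, 25, [4, 7]]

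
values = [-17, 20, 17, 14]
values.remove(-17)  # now [20, 17, 14]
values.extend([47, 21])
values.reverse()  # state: [21, 47, 14, 17, 20]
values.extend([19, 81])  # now [21, 47, 14, 17, 20, 19, 81]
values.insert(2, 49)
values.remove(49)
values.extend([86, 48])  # [21, 47, 14, 17, 20, 19, 81, 86, 48]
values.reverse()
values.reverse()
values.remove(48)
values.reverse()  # [86, 81, 19, 20, 17, 14, 47, 21]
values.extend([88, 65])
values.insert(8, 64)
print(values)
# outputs [86, 81, 19, 20, 17, 14, 47, 21, 64, 88, 65]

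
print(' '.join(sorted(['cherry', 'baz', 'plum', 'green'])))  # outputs baz cherry green plum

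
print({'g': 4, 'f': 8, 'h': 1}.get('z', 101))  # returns 101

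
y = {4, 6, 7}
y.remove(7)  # {4, 6}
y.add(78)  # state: {4, 6, 78}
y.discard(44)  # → {4, 6, 78}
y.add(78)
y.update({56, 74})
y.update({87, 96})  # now {4, 6, 56, 74, 78, 87, 96}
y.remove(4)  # {6, 56, 74, 78, 87, 96}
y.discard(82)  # {6, 56, 74, 78, 87, 96}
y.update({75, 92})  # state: {6, 56, 74, 75, 78, 87, 92, 96}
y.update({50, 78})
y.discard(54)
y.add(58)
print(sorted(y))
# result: [6, 50, 56, 58, 74, 75, 78, 87, 92, 96]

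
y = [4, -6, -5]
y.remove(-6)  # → [4, -5]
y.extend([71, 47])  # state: [4, -5, 71, 47]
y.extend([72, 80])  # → [4, -5, 71, 47, 72, 80]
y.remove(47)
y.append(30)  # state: [4, -5, 71, 72, 80, 30]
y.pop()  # 30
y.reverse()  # [80, 72, 71, -5, 4]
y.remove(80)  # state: [72, 71, -5, 4]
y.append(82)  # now [72, 71, -5, 4, 82]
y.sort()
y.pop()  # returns 82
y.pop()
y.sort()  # [-5, 4, 71]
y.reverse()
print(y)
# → [71, 4, -5]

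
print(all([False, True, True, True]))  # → False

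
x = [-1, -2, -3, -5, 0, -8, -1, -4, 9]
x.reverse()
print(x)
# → [9, -4, -1, -8, 0, -5, -3, -2, -1]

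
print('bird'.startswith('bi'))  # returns True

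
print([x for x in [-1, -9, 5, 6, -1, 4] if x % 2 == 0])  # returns [6, 4]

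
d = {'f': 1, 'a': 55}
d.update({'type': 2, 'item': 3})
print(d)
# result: {'f': 1, 'a': 55, 'type': 2, 'item': 3}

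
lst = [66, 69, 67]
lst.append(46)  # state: [66, 69, 67, 46]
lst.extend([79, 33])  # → [66, 69, 67, 46, 79, 33]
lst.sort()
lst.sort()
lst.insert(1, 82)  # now [33, 82, 46, 66, 67, 69, 79]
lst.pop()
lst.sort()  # [33, 46, 66, 67, 69, 82]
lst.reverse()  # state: [82, 69, 67, 66, 46, 33]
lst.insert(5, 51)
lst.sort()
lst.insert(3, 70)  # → [33, 46, 51, 70, 66, 67, 69, 82]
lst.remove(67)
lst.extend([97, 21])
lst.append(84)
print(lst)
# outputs [33, 46, 51, 70, 66, 69, 82, 97, 21, 84]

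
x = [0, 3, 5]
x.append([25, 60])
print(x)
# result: [0, 3, 5, [25, 60]]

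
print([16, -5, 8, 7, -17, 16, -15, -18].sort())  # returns None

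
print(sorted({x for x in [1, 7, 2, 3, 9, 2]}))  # [1, 2, 3, 7, 9]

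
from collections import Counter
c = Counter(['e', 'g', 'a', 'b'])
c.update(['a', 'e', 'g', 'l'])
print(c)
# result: Counter({'e': 2, 'g': 2, 'a': 2, 'b': 1, 'l': 1})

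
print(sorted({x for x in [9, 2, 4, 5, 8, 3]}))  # [2, 3, 4, 5, 8, 9]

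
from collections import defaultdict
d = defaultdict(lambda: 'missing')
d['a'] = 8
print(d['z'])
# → missing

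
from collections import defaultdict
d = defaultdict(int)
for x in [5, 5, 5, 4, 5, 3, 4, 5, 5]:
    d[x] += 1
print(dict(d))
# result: {5: 6, 4: 2, 3: 1}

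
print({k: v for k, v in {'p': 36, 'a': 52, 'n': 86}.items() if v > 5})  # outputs {'p': 36, 'a': 52, 'n': 86}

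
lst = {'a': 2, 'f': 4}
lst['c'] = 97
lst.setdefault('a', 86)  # 2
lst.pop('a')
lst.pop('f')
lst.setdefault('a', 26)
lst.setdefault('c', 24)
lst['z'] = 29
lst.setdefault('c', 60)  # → 97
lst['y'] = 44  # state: {'c': 97, 'a': 26, 'z': 29, 'y': 44}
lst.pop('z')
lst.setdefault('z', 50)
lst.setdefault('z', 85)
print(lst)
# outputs {'c': 97, 'a': 26, 'y': 44, 'z': 50}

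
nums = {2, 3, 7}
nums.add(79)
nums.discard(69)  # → {2, 3, 7, 79}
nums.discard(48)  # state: {2, 3, 7, 79}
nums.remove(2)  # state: {3, 7, 79}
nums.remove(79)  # {3, 7}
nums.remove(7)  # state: {3}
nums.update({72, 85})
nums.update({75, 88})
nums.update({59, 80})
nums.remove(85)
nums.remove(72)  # {3, 59, 75, 80, 88}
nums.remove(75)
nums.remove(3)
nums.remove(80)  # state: {59, 88}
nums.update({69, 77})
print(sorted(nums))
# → [59, 69, 77, 88]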